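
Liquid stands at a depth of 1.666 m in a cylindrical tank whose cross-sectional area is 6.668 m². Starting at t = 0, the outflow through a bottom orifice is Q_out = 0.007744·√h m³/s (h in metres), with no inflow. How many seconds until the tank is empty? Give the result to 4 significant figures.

2223 s

Unsteady balance on liquid volume: A dh/dt = −0.007744 √h.
This is separable: 2 d(√h)/dt = −0.007744/A, so √h = √h₀ − (0.007744/(2A)) t.
Set h = 0: 2√h₀ = (0.007744/A) t_empty ⇒ t_empty = 2A√h₀/0.007744.
t_empty = 2·6.668·√1.666/0.007744 = 13.3360·1.29074/0.007744 = 2222.79 s.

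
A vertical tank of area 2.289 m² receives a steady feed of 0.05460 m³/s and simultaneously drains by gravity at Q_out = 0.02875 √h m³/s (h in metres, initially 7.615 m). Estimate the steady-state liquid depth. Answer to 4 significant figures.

3.607 m

A dh/dt = Q_in − 0.02875 √h. Steady state requires inflow = outflow:
Q_in = 0.02875 √h_ss ⇒ √h_ss = 0.05460/0.02875 = 1.89913.
h_ss = 1.89913² = 3.60670 m. (Since h₀ = 7.615 m > h_ss, the level will fall toward this value.)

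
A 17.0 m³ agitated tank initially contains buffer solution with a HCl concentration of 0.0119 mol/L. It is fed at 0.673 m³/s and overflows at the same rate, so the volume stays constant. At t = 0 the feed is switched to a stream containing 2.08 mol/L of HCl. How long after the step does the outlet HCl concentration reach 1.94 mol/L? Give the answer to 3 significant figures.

68.0 s

Unsteady species balance (constant V, well mixed): V dC/dt = Q(C_in − C), so τ = V/Q = 25.260 s.
C(t) = C_in + (C₀ − C_in) e^(−t/τ). Set C = 1.94 and solve for t:
e^(−t/τ) = (C − C_in)/(C₀ − C_in) = (1.94 − 2.08)/(0.0119 − 2.08) = 0.067695
t = −τ ln(…) = 25.260 × 2.6927 = 68.019 s.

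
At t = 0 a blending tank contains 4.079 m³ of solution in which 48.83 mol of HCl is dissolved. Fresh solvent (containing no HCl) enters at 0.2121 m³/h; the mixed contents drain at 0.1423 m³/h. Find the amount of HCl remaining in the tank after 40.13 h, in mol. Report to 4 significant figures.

Total volume: dV/dt = Q_in − Q_out = 0.0698000 m³/h, so V(t) = 4.079 + 0.0698000 t and V(40.13) = 6.88007 m³.
Species balance (pure solvent in): dm/dt = −Q_out · m/V(t).
dm/m = −Q_out dt/(V₀ + 0.0698000 t); integrating gives ln(m/m₀) = −(Q_out/(Q_in−Q_out)) ln(V/V₀).
m = m₀ (V₀/V)^(Q_out/(Q_in−Q_out)) = 48.83 × (4.079/6.88007)^(2.03868) = 16.8200 mol.

16.82 mol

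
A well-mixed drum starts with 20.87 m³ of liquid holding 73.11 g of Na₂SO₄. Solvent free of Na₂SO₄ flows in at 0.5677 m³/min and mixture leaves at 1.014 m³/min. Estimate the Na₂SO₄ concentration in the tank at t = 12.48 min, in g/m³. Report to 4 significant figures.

Let m(t) be the amount of Na₂SO₄. Volume: V(t) = V₀ + (Q_in − Q_out) t = 20.87 − 0.446300 t; V(12.48) = 15.3002 m³.
No Na₂SO₄ enters, so dm/dt = −Q_out · (m/V).
Separate: dm/m = −Q_out dt/V(t) ⇒ ln(m/m₀) = −(Q_out/(Q_in−Q_out)) ln(V/V₀).
m = m₀ (V₀/V)^(Q_out/(Q_in−Q_out)) = 73.11 × (20.87/15.3002)^(-2.27201) = 36.1119 g.
C = m/V = 36.1119/15.3002 = 2.36023 g/m³.

2.360 g/m³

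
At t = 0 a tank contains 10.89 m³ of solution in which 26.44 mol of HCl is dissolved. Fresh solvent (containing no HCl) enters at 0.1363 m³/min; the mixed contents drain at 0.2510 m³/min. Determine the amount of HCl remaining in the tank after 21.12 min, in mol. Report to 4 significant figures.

15.25 mol

Total volume: dV/dt = Q_in − Q_out = -0.114700 m³/min, so V(t) = 10.89 − 0.114700 t and V(21.12) = 8.46754 m³.
No HCl enters, so dm/dt = −Q_out · (m/V).
dm/m = −Q_out dt/(V₀ − 0.114700 t); integrating gives ln(m/m₀) = −(Q_out/(Q_in−Q_out)) ln(V/V₀).
m = m₀ (V₀/V)^(Q_out/(Q_in−Q_out)) = 26.44 × (10.89/8.46754)^(-2.18832) = 15.2455 mol.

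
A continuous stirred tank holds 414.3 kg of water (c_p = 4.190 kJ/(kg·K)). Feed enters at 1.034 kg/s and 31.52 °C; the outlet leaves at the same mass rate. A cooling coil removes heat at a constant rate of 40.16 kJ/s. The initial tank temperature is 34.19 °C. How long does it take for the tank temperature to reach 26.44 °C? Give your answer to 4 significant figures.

Heat balance on the well-mixed liquid: M c_p dT/dt = ṁ c_p (T_in − T) − 40.16.
τ = M/ṁ = 400.677 s; T_ss = T_in − Q̇/(ṁ c_p) = 22.2504 °C.
T(t) = T_ss + (T₀ − T_ss) e^(−t/τ). Set T = 26.44:
e^(−t/τ) = (26.44 − 22.2504)/(34.19 − 22.2504) = 0.350897
t = −400.677 · ln(0.350897) = 419.614 s.

419.6 s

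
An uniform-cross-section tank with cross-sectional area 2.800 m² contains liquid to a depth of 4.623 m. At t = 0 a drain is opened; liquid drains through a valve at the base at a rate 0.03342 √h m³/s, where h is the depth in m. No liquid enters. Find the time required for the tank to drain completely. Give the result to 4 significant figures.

With no inflow, A dh/dt = −0.03342 √h.
∫ h^(−1/2) dh = −(0.03342/A) ∫ dt, giving 2√h = 2√h₀ − (0.03342/A) t.
Set h = 0: 2√h₀ = (0.03342/A) t_empty ⇒ t_empty = 2A√h₀/0.03342.
t_empty = 2·2.800·√4.623/0.03342 = 5.60000·2.15012/0.03342 = 360.283 s.

360.3 s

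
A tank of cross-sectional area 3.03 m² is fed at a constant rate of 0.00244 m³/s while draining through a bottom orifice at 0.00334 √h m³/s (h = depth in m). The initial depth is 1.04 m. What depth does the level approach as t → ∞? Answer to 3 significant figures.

0.534 m

Level balance: A dh/dt = 0.00244 − 0.00334 √h. Setting dh/dt = 0:
Q_in = 0.00334 √h_ss ⇒ √h_ss = 0.00244/0.00334 = 0.73054.
h_ss = 0.73054² = 0.53369 m. (Since h₀ = 1.04 m > h_ss, the level will fall toward this value.)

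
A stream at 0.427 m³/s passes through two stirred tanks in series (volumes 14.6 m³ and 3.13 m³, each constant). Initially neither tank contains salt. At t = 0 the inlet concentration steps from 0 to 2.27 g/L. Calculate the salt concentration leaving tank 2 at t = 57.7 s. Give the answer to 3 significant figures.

Each tank obeys Vᵢ dCᵢ/dt = Q(Cᵢ₋₁ − Cᵢ), so τᵢ = Vᵢ/Q.
τ₁ = 14.6/0.427 = 34.192 s; τ₂ = 3.13/0.427 = 7.3302 s.
Solving the cascade with C₁(0)=C₂(0)=0 gives C₂(t) = C_in[1 − (τ₁ e^(−t/τ₁) − τ₂ e^(−t/τ₂))/(τ₁ − τ₂)].
At t = 57.7: e^(−t/τ₁) = 0.18498, e^(−t/τ₂) = 0.00038145.
C₂ = 2.27·[1 − (34.192·0.18498 − 7.3302·0.00038145)/(26.862)] = 2.27·0.76465 = 1.7358 g/L.

1.74 g/L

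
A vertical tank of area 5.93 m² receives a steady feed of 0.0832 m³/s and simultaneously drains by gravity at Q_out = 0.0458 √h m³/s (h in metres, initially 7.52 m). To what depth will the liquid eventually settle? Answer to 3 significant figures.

3.30 m

Volume balance on the tank: A dh/dt = Q_in − 0.0458 √h. At steady state dh/dt = 0:
Q_in = 0.0458 √h_ss ⇒ √h_ss = 0.0832/0.0458 = 1.8166.
h_ss = 1.8166² = 3.3000 m. (Since h₀ = 7.52 m > h_ss, the level will fall toward this value.)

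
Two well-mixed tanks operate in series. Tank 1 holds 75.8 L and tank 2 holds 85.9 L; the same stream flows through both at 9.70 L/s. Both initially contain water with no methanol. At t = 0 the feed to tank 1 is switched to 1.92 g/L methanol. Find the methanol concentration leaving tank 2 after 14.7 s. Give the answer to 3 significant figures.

Each tank obeys Vᵢ dCᵢ/dt = Q(Cᵢ₋₁ − Cᵢ), so τᵢ = Vᵢ/Q.
τ₁ = 75.8/9.70 = 7.8144 s; τ₂ = 85.9/9.70 = 8.8557 s.
Tank 1: C₁ = C_in(1 − e^(−t/τ₁)). Tank 2 (τ₁ ≠ τ₂): C₂ = C_in[1 − (τ₁ e^(−t/τ₁) − τ₂ e^(−t/τ₂))/(τ₁ − τ₂)].
At t = 14.7: e^(−t/τ₁) = 0.15242, e^(−t/τ₂) = 0.19015.
C₂ = 1.92·[1 − (7.8144·0.15242 − 8.8557·0.19015)/(-1.0412)] = 1.92·0.52668 = 1.0112 g/L.

1.01 g/L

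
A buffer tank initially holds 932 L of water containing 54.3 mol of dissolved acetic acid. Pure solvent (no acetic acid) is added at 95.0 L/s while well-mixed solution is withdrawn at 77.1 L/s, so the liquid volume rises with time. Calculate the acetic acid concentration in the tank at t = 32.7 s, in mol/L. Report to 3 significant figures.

0.00439 mol/L

Total volume: dV/dt = Q_in − Q_out = 17.900 L/s, so V(t) = 932 + 17.900 t and V(32.7) = 1517.3 L.
No acetic acid enters, so dm/dt = −Q_out · (m/V).
Separate: dm/m = −Q_out dt/V(t) ⇒ ln(m/m₀) = −(Q_out/(Q_in−Q_out)) ln(V/V₀).
m = m₀ (V₀/V)^(Q_out/(Q_in−Q_out)) = 54.3 × (932/1517.3)^(4.3073) = 6.6544 mol.
C = m/V = 6.6544/1517.3 = 0.0043856 mol/L.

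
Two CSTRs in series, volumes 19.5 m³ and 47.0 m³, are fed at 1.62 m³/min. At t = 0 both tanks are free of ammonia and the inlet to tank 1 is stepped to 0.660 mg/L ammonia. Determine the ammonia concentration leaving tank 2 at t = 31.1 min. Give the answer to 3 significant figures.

Each tank obeys Vᵢ dCᵢ/dt = Q(Cᵢ₋₁ − Cᵢ), so τᵢ = Vᵢ/Q.
τ₁ = 19.5/1.62 = 12.037 min; τ₂ = 47.0/1.62 = 29.012 min.
Tank 1: C₁ = C_in(1 − e^(−t/τ₁)). Tank 2 (τ₁ ≠ τ₂): C₂ = C_in[1 − (τ₁ e^(−t/τ₁) − τ₂ e^(−t/τ₂))/(τ₁ − τ₂)].
At t = 31.1: e^(−t/τ₁) = 0.075495, e^(−t/τ₂) = 0.34234.
C₂ = 0.660·[1 − (12.037·0.075495 − 29.012·0.34234)/(-16.975)] = 0.660·0.46845 = 0.30917 mg/L.

0.309 mg/L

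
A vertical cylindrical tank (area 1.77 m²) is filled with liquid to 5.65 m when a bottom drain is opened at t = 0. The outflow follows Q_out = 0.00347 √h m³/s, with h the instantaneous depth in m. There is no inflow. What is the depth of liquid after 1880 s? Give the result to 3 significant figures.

0.285 m

Volume balance on the tank: A dh/dt = −0.00347 √h.
This is separable: 2 d(√h)/dt = −0.00347/A, so √h = √h₀ − (0.00347/(2A)) t.
√h = √5.65 − 0.00347·1880/(2·1.77) = 2.3770 − 1.8428 = 0.53415.
h = 0.53415² = 0.28531 m.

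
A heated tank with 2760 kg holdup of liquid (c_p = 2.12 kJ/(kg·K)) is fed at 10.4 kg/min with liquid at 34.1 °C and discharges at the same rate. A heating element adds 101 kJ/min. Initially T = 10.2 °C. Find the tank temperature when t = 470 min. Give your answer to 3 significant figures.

Unsteady energy balance on the tank contents: M c_p dT/dt = ṁ c_p (T_in − T) + 101.
τ = M/ṁ = 265.38 min; T_ss = T_in + Q̇/(ṁ c_p) = 34.1 + 101/(10.4·2.12) = 38.681 °C.
T approaches T_ss exponentially: T(t) = T_ss + (T₀ − T_ss) e^(−t/τ).
T(470) = 38.681 + (-28.481)·e^(−470/265.38) = 38.681 + (-28.481)·0.17016 = 33.835 °C.

33.8 °C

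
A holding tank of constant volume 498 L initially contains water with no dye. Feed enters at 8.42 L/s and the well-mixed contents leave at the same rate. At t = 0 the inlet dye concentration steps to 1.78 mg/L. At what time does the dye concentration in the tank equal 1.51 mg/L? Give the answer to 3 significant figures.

112 s

Species balance: V dC/dt = Q(C_in − C) ⇒ τ = V/Q = 59.145 s.
C(t) = C_in + (C₀ − C_in) e^(−t/τ). Set C = 1.51 and solve for t:
e^(−t/τ) = (C − C_in)/(C₀ − C_in) = (1.51 − 1.78)/(0 − 1.78) = 0.15169
t = −τ ln(…) = 59.145 × 1.8859 = 111.54 s.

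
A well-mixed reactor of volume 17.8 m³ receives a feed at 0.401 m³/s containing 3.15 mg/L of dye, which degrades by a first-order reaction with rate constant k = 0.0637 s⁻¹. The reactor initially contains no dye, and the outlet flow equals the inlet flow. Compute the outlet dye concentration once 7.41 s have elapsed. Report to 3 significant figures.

Accumulation = in − out − consumed: V dC/dt = Q C_in − Q C − k V C.
This is linear with rate a = Q/V + k = 0.086228 s⁻¹.
C_ss = Q C_in/(Q + kV) = 0.82297 mg/L; C(t) = C_ss + (C₀ − C_ss) e^(−a t).
C(7.41) = 0.82297 + (-0.82297)·e^(−0.086228·7.41) = 0.82297 + (-0.82297)·0.52785 = 0.38857 mg/L.

0.389 mg/L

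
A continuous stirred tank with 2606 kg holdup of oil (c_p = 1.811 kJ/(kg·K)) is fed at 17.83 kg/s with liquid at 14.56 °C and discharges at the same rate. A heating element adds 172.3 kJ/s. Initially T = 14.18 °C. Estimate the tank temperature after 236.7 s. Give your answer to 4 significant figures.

18.76 °C

Unsteady energy balance on the tank contents: M c_p dT/dt = ṁ c_p (T_in − T) + 172.3.
Rearrange: dT/dt = (T_ss − T)/τ with τ = M/ṁ = 146.158 s and T_ss = T_in + Q̇/(ṁ c_p) = 19.8960 °C.
T approaches T_ss exponentially: T(t) = T_ss + (T₀ − T_ss) e^(−t/τ).
T(236.7) = 19.8960 + (-5.71600)·e^(−236.7/146.158) = 19.8960 + (-5.71600)·0.198002 = 18.7642 °C.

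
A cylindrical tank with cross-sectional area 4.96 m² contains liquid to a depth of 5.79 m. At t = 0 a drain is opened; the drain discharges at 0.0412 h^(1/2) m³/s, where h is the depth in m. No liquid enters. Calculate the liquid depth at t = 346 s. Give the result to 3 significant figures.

With no inflow, A dh/dt = −0.0412 √h.
Separate and integrate: 2(√h − √h₀) = −(0.0412/A) t.
√h = √5.79 − 0.0412·346/(2·4.96) = 2.4062 − 1.4370 = 0.96923.
h = 0.96923² = 0.93940 m.

0.939 m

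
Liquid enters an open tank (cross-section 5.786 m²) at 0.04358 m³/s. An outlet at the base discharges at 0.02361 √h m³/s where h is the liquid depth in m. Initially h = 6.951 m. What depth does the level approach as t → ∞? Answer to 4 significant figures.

Level balance: A dh/dt = 0.04358 − 0.02361 √h. Setting dh/dt = 0:
Q_in = 0.02361 √h_ss ⇒ √h_ss = 0.04358/0.02361 = 1.84583.
h_ss = 1.84583² = 3.40708 m. (Since h₀ = 6.951 m > h_ss, the level will fall toward this value.)

3.407 m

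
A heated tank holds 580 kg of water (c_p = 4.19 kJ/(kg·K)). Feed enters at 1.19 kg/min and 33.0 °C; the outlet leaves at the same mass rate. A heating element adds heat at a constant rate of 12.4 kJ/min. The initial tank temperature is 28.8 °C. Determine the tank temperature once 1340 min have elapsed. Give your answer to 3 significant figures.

35.1 °C

Unsteady energy balance on the tank contents: M c_p dT/dt = ṁ c_p (T_in − T) + 12.4.
Rearrange: dT/dt = (T_ss − T)/τ with τ = M/ṁ = 487.39 min and T_ss = T_in + Q̇/(ṁ c_p) = 35.487 °C.
T approaches T_ss exponentially: T(t) = T_ss + (T₀ − T_ss) e^(−t/τ).
T(1340) = 35.487 + (-6.6869)·e^(−1340/487.39) = 35.487 + (-6.6869)·0.063972 = 35.059 °C.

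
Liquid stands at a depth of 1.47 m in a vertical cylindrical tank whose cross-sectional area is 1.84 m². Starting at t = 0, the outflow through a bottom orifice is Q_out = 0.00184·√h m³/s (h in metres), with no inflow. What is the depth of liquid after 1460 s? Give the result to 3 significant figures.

0.233 m

With no inflow, A dh/dt = −0.00184 √h.
Separate and integrate: 2(√h − √h₀) = −(0.00184/A) t.
√h = √1.47 − 0.00184·1460/(2·1.84) = 1.2124 − 0.73000 = 0.48244.
h = 0.48244² = 0.23274 m.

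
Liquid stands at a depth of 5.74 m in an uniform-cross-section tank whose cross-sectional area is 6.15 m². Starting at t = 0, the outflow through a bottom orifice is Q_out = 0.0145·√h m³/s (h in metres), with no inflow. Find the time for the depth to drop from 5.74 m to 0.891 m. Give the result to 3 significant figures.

A dh/dt = −Q_out = −0.0145 √h.
Separate and integrate: 2(√h − √h₀) = −(0.0145/A) t.
t = 2A(√h₀ − √h)/0.0145 = 2·6.15·(√5.74 − √0.891)/0.0145
  = 12.300 × (2.3958 − 0.94393) / 0.0145 = 1231.6 s.

1230 s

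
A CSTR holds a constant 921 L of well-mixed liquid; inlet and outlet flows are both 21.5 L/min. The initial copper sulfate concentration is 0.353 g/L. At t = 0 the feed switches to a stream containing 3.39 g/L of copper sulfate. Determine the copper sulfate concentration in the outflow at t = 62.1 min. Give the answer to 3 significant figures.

2.68 g/L

Mass balance on the solute (V constant): V dC/dt = Q(C_in − C).
Rewrite as dC/dt + C/τ = C_in/τ, τ = V/Q = 42.837 min.
Integrating: C(t) = C_in + (C₀ − C_in) e^(−t/τ).
C(62.1) = 3.39 + (0.353 − 3.39)·e^(−62.1/42.837) = 3.39 + (-3.0370)·0.23465 = 2.6774 g/L.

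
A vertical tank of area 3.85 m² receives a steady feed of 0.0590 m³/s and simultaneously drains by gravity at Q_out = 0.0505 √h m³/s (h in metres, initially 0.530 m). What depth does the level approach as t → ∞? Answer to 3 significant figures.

1.36 m

Volume balance on the tank: A dh/dt = Q_in − 0.0505 √h. At steady state dh/dt = 0:
Q_in = 0.0505 √h_ss ⇒ √h_ss = 0.0590/0.0505 = 1.1683.
h_ss = 1.1683² = 1.3650 m. (Since h₀ = 0.530 m < h_ss, the level will rise toward this value.)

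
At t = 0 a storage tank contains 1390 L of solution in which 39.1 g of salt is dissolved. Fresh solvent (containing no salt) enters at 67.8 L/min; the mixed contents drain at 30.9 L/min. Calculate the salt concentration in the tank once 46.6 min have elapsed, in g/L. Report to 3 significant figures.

Total volume: dV/dt = Q_in − Q_out = 36.900 L/min, so V(t) = 1390 + 36.900 t and V(46.6) = 3109.5 L.
No salt enters, so dm/dt = −Q_out · (m/V).
dm/m = −Q_out dt/(V₀ + 36.900 t); integrating gives ln(m/m₀) = −(Q_out/(Q_in−Q_out)) ln(V/V₀).
m = m₀ (V₀/V)^(Q_out/(Q_in−Q_out)) = 39.1 × (1390/3109.5)^(0.83740) = 19.923 g.
C = m/V = 19.923/3109.5 = 0.0064070 g/L.

0.00641 g/L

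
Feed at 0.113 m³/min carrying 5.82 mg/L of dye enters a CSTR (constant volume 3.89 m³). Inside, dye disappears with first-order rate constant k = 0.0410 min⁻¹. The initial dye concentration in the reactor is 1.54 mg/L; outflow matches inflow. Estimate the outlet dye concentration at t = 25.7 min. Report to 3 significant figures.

Species balance: V dC/dt = Q C_in − Q C − k V C.
dC/dt = (Q/V) C_in − (Q/V + k) C; effective rate a = Q/V + k = 0.029049 + 0.0410 = 0.070049 min⁻¹.
C_ss = Q C_in/(Q + kV) = 2.4135 mg/L; C(t) = C_ss + (C₀ − C_ss) e^(−a t).
C(25.7) = 2.4135 + (-0.87352)·e^(−0.070049·25.7) = 2.4135 + (-0.87352)·0.16526 = 2.2692 mg/L.

2.27 mg/L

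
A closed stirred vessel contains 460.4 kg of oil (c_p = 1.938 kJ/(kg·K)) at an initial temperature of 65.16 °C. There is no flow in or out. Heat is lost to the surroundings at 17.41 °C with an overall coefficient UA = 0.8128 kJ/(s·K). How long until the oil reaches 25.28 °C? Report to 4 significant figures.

M c_p dT/dt = −UA(T − T_amb).
τ = M c_p/UA = 1097.75 s; T_ss = T_amb = 17.4100 °C.
T(t) = T_ss + (T₀ − T_ss)e^(−t/τ); set T = 25.28:
t = −τ ln[(T − T_ss)/(T₀ − T_ss)] = −1097.75 · ln(0.164817) = 1979.17 s.

1979 s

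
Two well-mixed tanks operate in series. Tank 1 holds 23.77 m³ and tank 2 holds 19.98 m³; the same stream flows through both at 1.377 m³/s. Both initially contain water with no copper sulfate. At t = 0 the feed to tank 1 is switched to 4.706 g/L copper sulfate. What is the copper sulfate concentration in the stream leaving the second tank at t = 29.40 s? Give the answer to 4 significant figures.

Time constants: τᵢ = Vᵢ/Q for each well-mixed tank.
τ₁ = 23.77/1.377 = 17.2622 s; τ₂ = 19.98/1.377 = 14.5098 s.
Solving the cascade with C₁(0)=C₂(0)=0 gives C₂(t) = C_in[1 − (τ₁ e^(−t/τ₁) − τ₂ e^(−t/τ₂))/(τ₁ − τ₂)].
At t = 29.40: e^(−t/τ₁) = 0.182110, e^(−t/τ₂) = 0.131833.
C₂ = 4.706·[1 − (17.2622·0.182110 − 14.5098·0.131833)/(2.75236)] = 4.706·0.552846 = 2.60169 g/L.

2.602 g/L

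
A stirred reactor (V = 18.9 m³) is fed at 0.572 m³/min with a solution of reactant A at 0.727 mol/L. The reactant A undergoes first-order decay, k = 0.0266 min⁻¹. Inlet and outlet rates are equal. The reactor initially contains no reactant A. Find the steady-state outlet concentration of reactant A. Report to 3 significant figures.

0.387 mol/L

Accumulation = in − out − consumed: V dC/dt = Q C_in − Q C − k V C.
Steady state (dC/dt = 0): C_ss = Q C_in/(Q + kV) = C_in/(1 + kV/Q).
C_ss = 0.572·0.727/(0.572 + 0.0266·18.9) = 0.41584/1.0747 = 0.38693 mol/L.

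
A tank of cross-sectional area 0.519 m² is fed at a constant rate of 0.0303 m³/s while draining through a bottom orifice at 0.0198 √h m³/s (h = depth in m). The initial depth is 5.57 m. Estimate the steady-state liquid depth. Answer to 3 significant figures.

Level balance: A dh/dt = 0.0303 − 0.0198 √h. Setting dh/dt = 0:
Q_in = 0.0198 √h_ss ⇒ √h_ss = 0.0303/0.0198 = 1.5303.
h_ss = 1.5303² = 2.3418 m. (Since h₀ = 5.57 m > h_ss, the level will fall toward this value.)

2.34 m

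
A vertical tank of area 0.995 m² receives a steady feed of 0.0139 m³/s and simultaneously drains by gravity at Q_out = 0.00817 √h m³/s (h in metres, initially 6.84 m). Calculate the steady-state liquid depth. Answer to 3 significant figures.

2.89 m

A dh/dt = Q_in − 0.00817 √h. Steady state requires inflow = outflow:
Q_in = 0.00817 √h_ss ⇒ √h_ss = 0.0139/0.00817 = 1.7013.
h_ss = 1.7013² = 2.8946 m. (Since h₀ = 6.84 m > h_ss, the level will fall toward this value.)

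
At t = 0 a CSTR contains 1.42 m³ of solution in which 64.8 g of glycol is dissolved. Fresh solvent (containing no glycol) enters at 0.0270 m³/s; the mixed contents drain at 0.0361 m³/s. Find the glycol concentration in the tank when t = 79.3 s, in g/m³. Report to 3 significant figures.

5.56 g/m³

Let m(t) be the amount of glycol. Volume: V(t) = V₀ + (Q_in − Q_out) t = 1.42 − 0.0091000 t; V(79.3) = 0.69837 m³.
Solute balance: dm/dt = 0 − Q_out C = −Q_out m/V(t).
dm/m = −Q_out dt/(V₀ − 0.0091000 t); integrating gives ln(m/m₀) = −(Q_out/(Q_in−Q_out)) ln(V/V₀).
m = m₀ (V₀/V)^(Q_out/(Q_in−Q_out)) = 64.8 × (1.42/0.69837)^(-3.9670) = 3.8808 g.
C = m/V = 3.8808/0.69837 = 5.5570 g/m³.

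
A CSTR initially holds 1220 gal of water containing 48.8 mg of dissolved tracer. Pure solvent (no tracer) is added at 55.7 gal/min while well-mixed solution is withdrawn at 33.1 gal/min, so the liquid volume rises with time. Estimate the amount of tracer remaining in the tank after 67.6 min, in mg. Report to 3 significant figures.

14.9 mg

Let m(t) be the amount of tracer. Volume: V(t) = V₀ + (Q_in − Q_out) t = 1220 + 22.600 t; V(67.6) = 2747.8 gal.
Species balance (pure solvent in): dm/dt = −Q_out · m/V(t).
dm/m = −Q_out dt/(V₀ + 22.600 t); integrating gives ln(m/m₀) = −(Q_out/(Q_in−Q_out)) ln(V/V₀).
m = m₀ (V₀/V)^(Q_out/(Q_in−Q_out)) = 48.8 × (1220/2747.8)^(1.4646) = 14.858 mg.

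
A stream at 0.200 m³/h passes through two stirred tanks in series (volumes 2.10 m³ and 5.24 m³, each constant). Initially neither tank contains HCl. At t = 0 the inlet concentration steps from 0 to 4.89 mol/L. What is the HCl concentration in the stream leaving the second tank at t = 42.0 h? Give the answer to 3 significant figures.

3.31 mol/L

Species balance on tank i: dCᵢ/dt = (Cᵢ₋₁ − Cᵢ)/τᵢ with τᵢ = Vᵢ/Q.
τ₁ = 2.10/0.200 = 10.500 h; τ₂ = 5.24/0.200 = 26.200 h.
Tank 1: C₁ = C_in(1 − e^(−t/τ₁)). Tank 2 (τ₁ ≠ τ₂): C₂ = C_in[1 − (τ₁ e^(−t/τ₁) − τ₂ e^(−t/τ₂))/(τ₁ − τ₂)].
At t = 42.0: e^(−t/τ₁) = 0.018316, e^(−t/τ₂) = 0.20128.
C₂ = 4.89·[1 − (10.500·0.018316 − 26.200·0.20128)/(-15.700)] = 4.89·0.67635 = 3.3074 mol/L.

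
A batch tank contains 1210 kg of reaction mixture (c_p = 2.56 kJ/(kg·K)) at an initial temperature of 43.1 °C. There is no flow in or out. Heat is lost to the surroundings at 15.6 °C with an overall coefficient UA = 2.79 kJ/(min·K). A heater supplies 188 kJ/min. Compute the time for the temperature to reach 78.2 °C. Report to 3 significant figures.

2350 min

Lumped-capacitance energy balance: M c_p dT/dt = UA(T_amb − T) + Q̇.
τ = M c_p/UA = 1110.3 min; T_ss = T_amb + Q̇/UA = 15.6 + 188/2.79 = 82.984 °C.
T(t) = T_ss + (T₀ − T_ss)e^(−t/τ); set T = 78.2:
t = −τ ln[(T − T_ss)/(T₀ − T_ss)] = −1110.3 · ln(0.11994) = 2354.6 min.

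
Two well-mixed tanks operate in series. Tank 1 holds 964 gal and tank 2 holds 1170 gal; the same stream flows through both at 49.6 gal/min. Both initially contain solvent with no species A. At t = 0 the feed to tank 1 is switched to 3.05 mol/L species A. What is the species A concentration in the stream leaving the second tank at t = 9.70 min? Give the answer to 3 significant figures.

0.232 mol/L

Species balance on tank i: dCᵢ/dt = (Cᵢ₋₁ − Cᵢ)/τᵢ with τᵢ = Vᵢ/Q.
τ₁ = 964/49.6 = 19.435 min; τ₂ = 1170/49.6 = 23.589 min.
Tank 1: C₁ = C_in(1 − e^(−t/τ₁)). Tank 2 (τ₁ ≠ τ₂): C₂ = C_in[1 − (τ₁ e^(−t/τ₁) − τ₂ e^(−t/τ₂))/(τ₁ − τ₂)].
At t = 9.70: e^(−t/τ₁) = 0.60708, e^(−t/τ₂) = 0.66285.
C₂ = 3.05·[1 − (19.435·0.60708 − 23.589·0.66285)/(-4.1532)] = 3.05·0.076216 = 0.23246 mol/L.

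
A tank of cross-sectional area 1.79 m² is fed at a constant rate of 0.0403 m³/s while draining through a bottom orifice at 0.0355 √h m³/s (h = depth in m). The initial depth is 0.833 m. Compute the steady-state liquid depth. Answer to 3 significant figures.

1.29 m

A dh/dt = Q_in − 0.0355 √h. Steady state requires inflow = outflow:
Q_in = 0.0355 √h_ss ⇒ √h_ss = 0.0403/0.0355 = 1.1352.
h_ss = 1.1352² = 1.2887 m. (Since h₀ = 0.833 m < h_ss, the level will rise toward this value.)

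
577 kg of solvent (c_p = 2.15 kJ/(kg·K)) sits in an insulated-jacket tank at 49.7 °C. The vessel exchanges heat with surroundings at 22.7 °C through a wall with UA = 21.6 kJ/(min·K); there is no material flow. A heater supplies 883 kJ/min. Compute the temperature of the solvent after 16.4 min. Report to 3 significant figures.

53.1 °C

Energy balance: M c_p dT/dt = −UA(T − T_amb) + Q̇.
dT/dt = (T_ss − T)/τ with T_ss = T_amb + Q̇/UA = 22.7 + 883/21.6 = 63.580 °C, τ = M c_p/UA = 577·2.15/21.6 = 57.433 min.
Solution: T(t) = T_ss + (T₀ − T_ss) e^(−t/τ).
T(16.4) = 63.580 + (-13.880)·0.75160 = 53.148 °C.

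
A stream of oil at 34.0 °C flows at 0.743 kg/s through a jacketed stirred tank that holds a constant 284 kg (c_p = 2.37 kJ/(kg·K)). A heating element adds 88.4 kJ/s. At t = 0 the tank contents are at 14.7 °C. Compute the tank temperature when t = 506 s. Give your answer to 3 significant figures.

65.7 °C

M c_p dT/dt = ṁ c_p (T_in − T) + Q̇.
Rearrange: dT/dt = (T_ss − T)/τ with τ = M/ṁ = 382.23 s and T_ss = T_in + Q̇/(ṁ c_p) = 84.201 °C.
Integrating: T(t) = T_ss + (T₀ − T_ss) e^(−t/τ).
T(506) = 84.201 + (-69.501)·e^(−506/382.23) = 84.201 + (-69.501)·0.26612 = 65.705 °C.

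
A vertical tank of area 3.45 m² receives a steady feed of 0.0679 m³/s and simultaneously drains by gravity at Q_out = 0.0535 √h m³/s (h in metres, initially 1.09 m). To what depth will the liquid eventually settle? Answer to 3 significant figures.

Level balance: A dh/dt = 0.0679 − 0.0535 √h. Setting dh/dt = 0:
Q_in = 0.0535 √h_ss ⇒ √h_ss = 0.0679/0.0535 = 1.2692.
h_ss = 1.2692² = 1.6108 m. (Since h₀ = 1.09 m < h_ss, the level will rise toward this value.)

1.61 m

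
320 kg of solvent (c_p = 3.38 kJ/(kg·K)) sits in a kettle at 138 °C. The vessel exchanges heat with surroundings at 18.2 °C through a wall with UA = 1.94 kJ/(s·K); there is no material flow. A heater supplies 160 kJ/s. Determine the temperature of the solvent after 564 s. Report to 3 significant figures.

114 °C

Unsteady energy balance on the tank contents: M c_p dT/dt = −UA(T − T_amb) + Q̇.
dT/dt = (T_ss − T)/τ with T_ss = T_amb + Q̇/UA = 18.2 + 160/1.94 = 100.67 °C, τ = M c_p/UA = 320·3.38/1.94 = 557.53 s.
Solution: T(t) = T_ss + (T₀ − T_ss) e^(−t/τ).
T(564) = 100.67 + (37.326)·0.36363 = 114.25 °C.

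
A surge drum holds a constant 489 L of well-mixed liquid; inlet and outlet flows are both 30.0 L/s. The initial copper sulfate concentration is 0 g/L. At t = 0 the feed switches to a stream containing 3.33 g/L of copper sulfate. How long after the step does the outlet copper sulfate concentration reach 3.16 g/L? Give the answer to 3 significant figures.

Species balance: V dC/dt = Q(C_in − C) ⇒ τ = V/Q = 16.300 s.
C(t) = C_in + (C₀ − C_in) e^(−t/τ). Set C = 3.16 and solve for t:
e^(−t/τ) = (C − C_in)/(C₀ − C_in) = (3.16 − 3.33)/(0 − 3.33) = 0.051051
t = −τ ln(…) = 16.300 × 2.9749 = 48.491 s.

48.5 s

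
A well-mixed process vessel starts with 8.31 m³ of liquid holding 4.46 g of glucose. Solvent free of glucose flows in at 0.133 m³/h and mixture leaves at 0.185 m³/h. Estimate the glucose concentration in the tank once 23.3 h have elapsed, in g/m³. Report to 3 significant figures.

0.359 g/m³

Total volume: dV/dt = Q_in − Q_out = -0.052000 m³/h, so V(t) = 8.31 − 0.052000 t and V(23.3) = 7.0984 m³.
No glucose enters, so dm/dt = −Q_out · (m/V).
dm/m = −Q_out dt/(V₀ − 0.052000 t); integrating gives ln(m/m₀) = −(Q_out/(Q_in−Q_out)) ln(V/V₀).
m = m₀ (V₀/V)^(Q_out/(Q_in−Q_out)) = 4.46 × (8.31/7.0984)^(-3.5577) = 2.5459 g.
C = m/V = 2.5459/7.0984 = 0.35866 g/m³.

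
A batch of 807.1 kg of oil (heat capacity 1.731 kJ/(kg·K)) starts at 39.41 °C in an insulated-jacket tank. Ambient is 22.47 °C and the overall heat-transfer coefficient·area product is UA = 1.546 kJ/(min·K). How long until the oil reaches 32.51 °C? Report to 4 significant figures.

472.7 min

Heat balance on the well-mixed liquid: M c_p dT/dt = −UA(T − T_amb).
τ = M c_p/UA = 903.681 min; T_ss = T_amb = 22.4700 °C.
T(t) = T_ss + (T₀ − T_ss)e^(−t/τ); set T = 32.51:
t = −τ ln[(T − T_ss)/(T₀ − T_ss)] = −903.681 · ln(0.592680) = 472.716 min.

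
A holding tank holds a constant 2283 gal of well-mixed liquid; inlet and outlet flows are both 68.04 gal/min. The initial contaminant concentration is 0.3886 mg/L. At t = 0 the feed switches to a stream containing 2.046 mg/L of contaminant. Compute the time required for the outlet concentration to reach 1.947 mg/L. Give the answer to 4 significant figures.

94.55 min

Species balance: V dC/dt = Q(C_in − C) ⇒ τ = V/Q = 33.5538 min.
C(t) = C_in + (C₀ − C_in) e^(−t/τ). Set C = 1.947 and solve for t:
e^(−t/τ) = (C − C_in)/(C₀ − C_in) = (1.947 − 2.046)/(0.3886 − 2.046) = 0.0597321
t = −τ ln(…) = 33.5538 × 2.81789 = 94.5507 min.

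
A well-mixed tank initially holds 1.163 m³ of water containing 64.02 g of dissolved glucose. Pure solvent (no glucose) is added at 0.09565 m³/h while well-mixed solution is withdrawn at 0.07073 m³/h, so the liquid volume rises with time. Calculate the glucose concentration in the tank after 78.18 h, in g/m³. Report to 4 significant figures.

Let m(t) be the amount of glucose. Volume: V(t) = V₀ + (Q_in − Q_out) t = 1.163 + 0.0249200 t; V(78.18) = 3.11125 m³.
Species balance (pure solvent in): dm/dt = −Q_out · m/V(t).
Separate: dm/m = −Q_out dt/V(t) ⇒ ln(m/m₀) = −(Q_out/(Q_in−Q_out)) ln(V/V₀).
m = m₀ (V₀/V)^(Q_out/(Q_in−Q_out)) = 64.02 × (1.163/3.11125)^(2.83828) = 3.92069 g.
C = m/V = 3.92069/3.11125 = 1.26017 g/m³.

1.260 g/m³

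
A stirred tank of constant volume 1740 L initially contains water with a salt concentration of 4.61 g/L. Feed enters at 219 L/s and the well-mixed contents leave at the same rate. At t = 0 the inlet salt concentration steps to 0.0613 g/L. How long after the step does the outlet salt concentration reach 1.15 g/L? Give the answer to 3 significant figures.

11.4 s

Accumulation = in − out for the solute gives V dC/dt = Q(C_in − C), so τ = V/Q = 7.9452 s.
C(t) = C_in + (C₀ − C_in) e^(−t/τ). Set C = 1.15 and solve for t:
e^(−t/τ) = (C − C_in)/(C₀ − C_in) = (1.15 − 0.0613)/(4.61 − 0.0613) = 0.23934
t = −τ ln(…) = 7.9452 × 1.4299 = 11.361 s.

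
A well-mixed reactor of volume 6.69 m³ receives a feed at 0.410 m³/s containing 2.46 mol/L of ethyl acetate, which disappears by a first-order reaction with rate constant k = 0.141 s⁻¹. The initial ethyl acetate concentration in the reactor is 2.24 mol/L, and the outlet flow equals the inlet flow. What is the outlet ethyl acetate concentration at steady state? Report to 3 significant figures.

Accumulation = in − out − consumed: V dC/dt = Q C_in − Q C − k V C.
Steady state (dC/dt = 0): C_ss = Q C_in/(Q + kV) = C_in/(1 + kV/Q).
C_ss = 0.410·2.46/(0.410 + 0.141·6.69) = 1.0086/1.3533 = 0.74529 mol/L.

0.745 mol/L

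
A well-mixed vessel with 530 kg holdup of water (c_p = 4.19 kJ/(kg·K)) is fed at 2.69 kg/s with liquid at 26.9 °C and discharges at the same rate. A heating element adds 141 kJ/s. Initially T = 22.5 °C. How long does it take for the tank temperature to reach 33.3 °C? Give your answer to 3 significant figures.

Unsteady energy balance on the tank contents: M c_p dT/dt = ṁ c_p (T_in − T) + 141.
τ = M/ṁ = 197.03 s; T_ss = T_in + Q̇/(ṁ c_p) = 39.410 °C.
T(t) = T_ss + (T₀ − T_ss) e^(−t/τ). Set T = 33.3:
e^(−t/τ) = (33.3 − 39.410)/(22.5 − 39.410) = 0.36132
t = −197.03 · ln(0.36132) = 200.57 s.

201 s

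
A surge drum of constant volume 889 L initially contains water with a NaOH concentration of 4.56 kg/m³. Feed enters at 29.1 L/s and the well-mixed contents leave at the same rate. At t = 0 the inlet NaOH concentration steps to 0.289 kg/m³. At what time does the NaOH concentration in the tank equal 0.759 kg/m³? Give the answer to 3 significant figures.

Accumulation = in − out for the solute gives V dC/dt = Q(C_in − C), so τ = V/Q = 30.550 s.
C(t) = C_in + (C₀ − C_in) e^(−t/τ). Set C = 0.759 and solve for t:
e^(−t/τ) = (C − C_in)/(C₀ − C_in) = (0.759 − 0.289)/(4.56 − 0.289) = 0.11004
t = −τ ln(…) = 30.550 × 2.2069 = 67.420 s.

67.4 s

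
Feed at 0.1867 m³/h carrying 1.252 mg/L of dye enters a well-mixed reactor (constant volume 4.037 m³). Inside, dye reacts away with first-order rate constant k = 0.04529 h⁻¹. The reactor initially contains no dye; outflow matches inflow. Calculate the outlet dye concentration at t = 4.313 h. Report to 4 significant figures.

Species balance: V dC/dt = Q C_in − Q C − k V C.
dC/dt = (Q/V) C_in − (Q/V + k) C; effective rate a = Q/V + k = 0.0462472 + 0.04529 = 0.0915372 h⁻¹.
C_ss = Q C_in/(Q + kV) = 0.632546 mg/L; C(t) = C_ss + (C₀ − C_ss) e^(−a t).
C(4.313) = 0.632546 + (-0.632546)·e^(−0.0915372·4.313) = 0.632546 + (-0.632546)·0.673815 = 0.206327 mg/L.

0.2063 mg/L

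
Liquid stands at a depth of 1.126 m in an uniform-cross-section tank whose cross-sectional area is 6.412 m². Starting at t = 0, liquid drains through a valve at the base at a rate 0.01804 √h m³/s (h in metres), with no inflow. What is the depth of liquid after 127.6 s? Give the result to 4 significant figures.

With no inflow, A dh/dt = −0.01804 √h.
∫ h^(−1/2) dh = −(0.01804/A) ∫ dt, giving 2√h = 2√h₀ − (0.01804/A) t.
√h = √1.126 − 0.01804·127.6/(2·6.412) = 1.06113 − 0.179500 = 0.881632.
h = 0.881632² = 0.777275 m.

0.7773 m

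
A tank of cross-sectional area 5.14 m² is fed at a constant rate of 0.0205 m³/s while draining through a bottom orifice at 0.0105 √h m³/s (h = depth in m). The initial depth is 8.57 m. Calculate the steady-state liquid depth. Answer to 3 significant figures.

Mass balance (ρ constant): A dh/dt = Q_in − 0.0105 √h. At steady state dh/dt = 0:
Q_in = 0.0105 √h_ss ⇒ √h_ss = 0.0205/0.0105 = 1.9524.
h_ss = 1.9524² = 3.8118 m. (Since h₀ = 8.57 m > h_ss, the level will fall toward this value.)

3.81 m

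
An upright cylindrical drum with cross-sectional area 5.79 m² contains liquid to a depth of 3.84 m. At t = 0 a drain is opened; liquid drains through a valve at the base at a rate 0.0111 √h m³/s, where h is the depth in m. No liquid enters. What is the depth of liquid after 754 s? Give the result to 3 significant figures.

A dh/dt = −Q_out = −0.0111 √h.
This is separable: 2 d(√h)/dt = −0.0111/A, so √h = √h₀ − (0.0111/(2A)) t.
√h = √3.84 − 0.0111·754/(2·5.79) = 1.9596 − 0.72275 = 1.2368.
h = 1.2368² = 1.5298 m.

1.53 m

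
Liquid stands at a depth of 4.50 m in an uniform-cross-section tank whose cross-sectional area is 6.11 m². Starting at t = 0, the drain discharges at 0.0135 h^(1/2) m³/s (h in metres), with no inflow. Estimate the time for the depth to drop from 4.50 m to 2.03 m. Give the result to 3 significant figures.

630 s

With no inflow, A dh/dt = −0.0135 √h.
This is separable: 2 d(√h)/dt = −0.0135/A, so √h = √h₀ − (0.0135/(2A)) t.
t = 2A(√h₀ − √h)/0.0135 = 2·6.11·(√4.50 − √2.03)/0.0135
  = 12.220 × (2.1213 − 1.4248) / 0.0135 = 630.50 s.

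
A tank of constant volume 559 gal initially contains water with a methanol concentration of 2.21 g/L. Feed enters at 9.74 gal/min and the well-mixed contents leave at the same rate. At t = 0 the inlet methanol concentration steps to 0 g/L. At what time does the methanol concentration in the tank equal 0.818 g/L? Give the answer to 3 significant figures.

Species balance: V dC/dt = Q(C_in − C) ⇒ τ = V/Q = 57.392 min.
C(t) = C_in + (C₀ − C_in) e^(−t/τ). Set C = 0.818 and solve for t:
e^(−t/τ) = (C − C_in)/(C₀ − C_in) = (0.818 − 0)/(2.21 − 0) = 0.37014
t = −τ ln(…) = 57.392 × 0.99389 = 57.041 min.

57.0 min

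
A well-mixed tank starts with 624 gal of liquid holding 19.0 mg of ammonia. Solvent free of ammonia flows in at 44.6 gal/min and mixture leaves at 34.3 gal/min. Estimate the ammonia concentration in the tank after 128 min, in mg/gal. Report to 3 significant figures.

Total volume: dV/dt = Q_in − Q_out = 10.300 gal/min, so V(t) = 624 + 10.300 t and V(128) = 1942.4 gal.
No ammonia enters, so dm/dt = −Q_out · (m/V).
Separate: dm/m = −Q_out dt/V(t) ⇒ ln(m/m₀) = −(Q_out/(Q_in−Q_out)) ln(V/V₀).
m = m₀ (V₀/V)^(Q_out/(Q_in−Q_out)) = 19.0 × (624/1942.4)^(3.3301) = 0.43301 mg.
C = m/V = 0.43301/1942.4 = 0.00022293 mg/gal.

0.000223 mg/gal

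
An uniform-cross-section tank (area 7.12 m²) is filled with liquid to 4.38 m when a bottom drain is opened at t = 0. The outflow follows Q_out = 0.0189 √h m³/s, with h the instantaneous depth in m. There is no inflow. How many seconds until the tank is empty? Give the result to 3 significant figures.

1580 s

With no inflow, A dh/dt = −0.0189 √h.
Separate and integrate: 2(√h − √h₀) = −(0.0189/A) t.
Set h = 0: 2√h₀ = (0.0189/A) t_empty ⇒ t_empty = 2A√h₀/0.0189.
t_empty = 2·7.12·√4.38/0.0189 = 14.240·2.0928/0.0189 = 1576.8 s.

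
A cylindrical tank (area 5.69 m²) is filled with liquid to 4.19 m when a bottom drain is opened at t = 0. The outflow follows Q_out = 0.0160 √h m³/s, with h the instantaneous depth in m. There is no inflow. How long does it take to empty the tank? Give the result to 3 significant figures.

1460 s

Volume balance on the tank: A dh/dt = −0.0160 √h.
This is separable: 2 d(√h)/dt = −0.0160/A, so √h = √h₀ − (0.0160/(2A)) t.
Set h = 0: 2√h₀ = (0.0160/A) t_empty ⇒ t_empty = 2A√h₀/0.0160.
t_empty = 2·5.69·√4.19/0.0160 = 11.380·2.0469/0.0160 = 1455.9 s.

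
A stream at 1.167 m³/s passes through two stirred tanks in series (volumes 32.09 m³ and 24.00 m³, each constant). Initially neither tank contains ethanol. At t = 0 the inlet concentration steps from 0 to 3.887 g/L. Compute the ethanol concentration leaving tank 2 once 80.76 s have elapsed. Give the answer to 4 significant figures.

Each tank obeys Vᵢ dCᵢ/dt = Q(Cᵢ₋₁ − Cᵢ), so τᵢ = Vᵢ/Q.
τ₁ = 32.09/1.167 = 27.4979 s; τ₂ = 24.00/1.167 = 20.5656 s.
Solving the cascade with C₁(0)=C₂(0)=0 gives C₂(t) = C_in[1 − (τ₁ e^(−t/τ₁) − τ₂ e^(−t/τ₂))/(τ₁ − τ₂)].
At t = 80.76: e^(−t/τ₁) = 0.0530269, e^(−t/τ₂) = 0.0197036.
C₂ = 3.887·[1 − (27.4979·0.0530269 − 20.5656·0.0197036)/(6.93231)] = 3.887·0.848115 = 3.29662 g/L.

3.297 g/L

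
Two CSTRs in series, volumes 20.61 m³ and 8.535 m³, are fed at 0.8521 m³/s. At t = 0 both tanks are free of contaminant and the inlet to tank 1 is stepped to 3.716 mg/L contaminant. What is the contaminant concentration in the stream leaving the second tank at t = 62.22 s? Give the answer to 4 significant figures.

3.237 mg/L

Species balance on tank i: dCᵢ/dt = (Cᵢ₋₁ − Cᵢ)/τᵢ with τᵢ = Vᵢ/Q.
τ₁ = 20.61/0.8521 = 24.1873 s; τ₂ = 8.535/0.8521 = 10.0164 s.
Tank 1: C₁ = C_in(1 − e^(−t/τ₁)). Tank 2 (τ₁ ≠ τ₂): C₂ = C_in[1 − (τ₁ e^(−t/τ₁) − τ₂ e^(−t/τ₂))/(τ₁ − τ₂)].
At t = 62.22: e^(−t/τ₁) = 0.0763502, e^(−t/τ₂) = 0.00200564.
C₂ = 3.716·[1 − (24.1873·0.0763502 − 10.0164·0.00200564)/(14.1709)] = 3.716·0.871101 = 3.23701 mg/L.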